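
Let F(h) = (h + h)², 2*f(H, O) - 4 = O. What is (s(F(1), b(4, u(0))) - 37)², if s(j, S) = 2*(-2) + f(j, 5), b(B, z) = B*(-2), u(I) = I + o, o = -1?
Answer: 5329/4 ≈ 1332.3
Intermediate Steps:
f(H, O) = 2 + O/2
F(h) = 4*h² (F(h) = (2*h)² = 4*h²)
u(I) = -1 + I (u(I) = I - 1 = -1 + I)
b(B, z) = -2*B
s(j, S) = ½ (s(j, S) = 2*(-2) + (2 + (½)*5) = -4 + (2 + 5/2) = -4 + 9/2 = ½)
(s(F(1), b(4, u(0))) - 37)² = (½ - 37)² = (-73/2)² = 5329/4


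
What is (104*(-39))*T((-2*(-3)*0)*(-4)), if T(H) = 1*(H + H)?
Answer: 0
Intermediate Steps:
T(H) = 2*H (T(H) = 1*(2*H) = 2*H)
(104*(-39))*T((-2*(-3)*0)*(-4)) = (104*(-39))*(2*((-2*(-3)*0)*(-4))) = -8112*(6*0)*(-4) = -8112*0*(-4) = -8112*0 = -4056*0 = 0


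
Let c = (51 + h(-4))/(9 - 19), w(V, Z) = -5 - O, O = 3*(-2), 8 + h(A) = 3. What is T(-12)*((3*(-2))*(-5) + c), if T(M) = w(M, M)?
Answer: 127/5 ≈ 25.400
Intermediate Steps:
h(A) = -5 (h(A) = -8 + 3 = -5)
O = -6
w(V, Z) = 1 (w(V, Z) = -5 - 1*(-6) = -5 + 6 = 1)
c = -23/5 (c = (51 - 5)/(9 - 19) = 46/(-10) = 46*(-⅒) = -23/5 ≈ -4.6000)
T(M) = 1
T(-12)*((3*(-2))*(-5) + c) = 1*((3*(-2))*(-5) - 23/5) = 1*(-6*(-5) - 23/5) = 1*(30 - 23/5) = 1*(127/5) = 127/5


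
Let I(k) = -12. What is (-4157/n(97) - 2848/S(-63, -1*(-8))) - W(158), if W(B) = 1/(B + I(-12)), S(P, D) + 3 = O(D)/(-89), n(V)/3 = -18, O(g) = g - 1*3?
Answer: 33803771/33507 ≈ 1008.9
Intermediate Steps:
O(g) = -3 + g (O(g) = g - 3 = -3 + g)
n(V) = -54 (n(V) = 3*(-18) = -54)
S(P, D) = -264/89 - D/89 (S(P, D) = -3 + (-3 + D)/(-89) = -3 + (-3 + D)*(-1/89) = -3 + (3/89 - D/89) = -264/89 - D/89)
W(B) = 1/(-12 + B) (W(B) = 1/(B - 12) = 1/(-12 + B))
(-4157/n(97) - 2848/S(-63, -1*(-8))) - W(158) = (-4157/(-54) - 2848/(-264/89 - (-1)*(-8)/89)) - 1/(-12 + 158) = (-4157*(-1/54) - 2848/(-264/89 - 1/89*8)) - 1/146 = (4157/54 - 2848/(-264/89 - 8/89)) - 1*1/146 = (4157/54 - 2848/(-272/89)) - 1/146 = (4157/54 - 2848*(-89/272)) - 1/146 = (4157/54 + 15842/17) - 1/146 = 926137/918 - 1/146 = 33803771/33507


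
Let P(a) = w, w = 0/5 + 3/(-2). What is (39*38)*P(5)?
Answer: -2223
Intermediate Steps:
w = -3/2 (w = 0*(⅕) + 3*(-½) = 0 - 3/2 = -3/2 ≈ -1.5000)
P(a) = -3/2
(39*38)*P(5) = (39*38)*(-3/2) = 1482*(-3/2) = -2223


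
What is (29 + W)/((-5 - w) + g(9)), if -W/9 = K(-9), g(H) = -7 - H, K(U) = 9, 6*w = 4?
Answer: 12/5 ≈ 2.4000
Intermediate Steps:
w = 2/3 (w = (1/6)*4 = 2/3 ≈ 0.66667)
W = -81 (W = -9*9 = -81)
(29 + W)/((-5 - w) + g(9)) = (29 - 81)/((-5 - 1*2/3) + (-7 - 1*9)) = -52/((-5 - 2/3) + (-7 - 9)) = -52/(-17/3 - 16) = -52/(-65/3) = -52*(-3/65) = 12/5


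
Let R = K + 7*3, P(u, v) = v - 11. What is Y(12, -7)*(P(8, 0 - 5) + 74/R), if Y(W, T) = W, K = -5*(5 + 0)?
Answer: -414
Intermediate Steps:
K = -25 (K = -5*5 = -25)
P(u, v) = -11 + v
R = -4 (R = -25 + 7*3 = -25 + 21 = -4)
Y(12, -7)*(P(8, 0 - 5) + 74/R) = 12*((-11 + (0 - 5)) + 74/(-4)) = 12*((-11 - 5) + 74*(-¼)) = 12*(-16 - 37/2) = 12*(-69/2) = -414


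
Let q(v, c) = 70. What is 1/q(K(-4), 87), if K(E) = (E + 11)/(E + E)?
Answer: 1/70 ≈ 0.014286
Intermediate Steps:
K(E) = (11 + E)/(2*E) (K(E) = (11 + E)/((2*E)) = (11 + E)*(1/(2*E)) = (11 + E)/(2*E))
1/q(K(-4), 87) = 1/70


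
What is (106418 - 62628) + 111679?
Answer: 155469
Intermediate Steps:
(106418 - 62628) + 111679 = 43790 + 111679 = 155469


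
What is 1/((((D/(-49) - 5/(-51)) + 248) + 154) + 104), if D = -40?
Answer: 2499/1266779 ≈ 0.0019727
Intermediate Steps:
1/((((D/(-49) - 5/(-51)) + 248) + 154) + 104) = 1/((((-40/(-49) - 5/(-51)) + 248) + 154) + 104) = 1/((((-40*(-1/49) - 5*(-1/51)) + 248) + 154) + 104) = 1/((((40/49 + 5/51) + 248) + 154) + 104) = 1/(((2285/2499 + 248) + 154) + 104) = 1/((622037/2499 + 154) + 104) = 1/(1006883/2499 + 104) = 1/(1266779/2499) = 2499/1266779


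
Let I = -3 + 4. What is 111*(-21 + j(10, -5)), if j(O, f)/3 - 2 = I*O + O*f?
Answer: -14985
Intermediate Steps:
I = 1
j(O, f) = 6 + 3*O + 3*O*f (j(O, f) = 6 + 3*(1*O + O*f) = 6 + 3*(O + O*f) = 6 + (3*O + 3*O*f) = 6 + 3*O + 3*O*f)
111*(-21 + j(10, -5)) = 111*(-21 + (6 + 3*10 + 3*10*(-5))) = 111*(-21 + (6 + 30 - 150)) = 111*(-21 - 114) = 111*(-135) = -14985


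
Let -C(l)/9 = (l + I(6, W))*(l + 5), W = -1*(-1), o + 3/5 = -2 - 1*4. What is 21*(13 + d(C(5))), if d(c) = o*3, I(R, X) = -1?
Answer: -714/5 ≈ -142.80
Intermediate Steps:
o = -33/5 (o = -⅗ + (-2 - 1*4) = -⅗ + (-2 - 4) = -⅗ - 6 = -33/5 ≈ -6.6000)
W = 1
C(l) = -9*(-1 + l)*(5 + l) (C(l) = -9*(l - 1)*(l + 5) = -9*(-1 + l)*(5 + l))
d(c) = -99/5 (d(c) = -33/5*3 = -99/5)
21*(13 + d(C(5))) = 21*(13 - 99/5) = 21*(-34/5) = -714/5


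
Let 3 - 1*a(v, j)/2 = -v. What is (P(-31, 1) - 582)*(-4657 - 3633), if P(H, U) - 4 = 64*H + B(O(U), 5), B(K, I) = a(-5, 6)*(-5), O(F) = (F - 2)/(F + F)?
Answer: 21073180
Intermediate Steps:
a(v, j) = 6 + 2*v (a(v, j) = 6 - (-2)*v = 6 + 2*v)
O(F) = (-2 + F)/(2*F) (O(F) = (-2 + F)/((2*F)) = (-2 + F)*(1/(2*F)) = (-2 + F)/(2*F))
B(K, I) = 20 (B(K, I) = (6 + 2*(-5))*(-5) = (6 - 10)*(-5) = -4*(-5) = 20)
P(H, U) = 24 + 64*H (P(H, U) = 4 + (64*H + 20) = 4 + (20 + 64*H) = 24 + 64*H)
(P(-31, 1) - 582)*(-4657 - 3633) = ((24 + 64*(-31)) - 582)*(-4657 - 3633) = ((24 - 1984) - 582)*(-8290) = (-1960 - 582)*(-8290) = -2542*(-8290) = 21073180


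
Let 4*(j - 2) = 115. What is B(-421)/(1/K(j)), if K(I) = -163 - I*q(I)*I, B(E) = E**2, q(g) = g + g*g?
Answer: -41894780761717/256 ≈ -1.6365e+11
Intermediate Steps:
q(g) = g + g**2
j = 123/4 (j = 2 + (1/4)*115 = 2 + 115/4 = 123/4 ≈ 30.750)
K(I) = -163 - I**3*(1 + I) (K(I) = -163 - I*(I*(1 + I))*I = -163 - I**2*(1 + I)*I = -163 - I**3*(1 + I))
B(-421)/(1/K(j)) = (-421)**2/(1/(-163 - (123/4)**3*(1 + 123/4))) = 177241/(1/(-163 - 1*1860867/64*127/4)) = 177241/(1/(-163 - 236330109/256)) = 177241/(1/(-236371837/256)) = 177241/(-256/236371837) = 177241*(-236371837/256) = -41894780761717/256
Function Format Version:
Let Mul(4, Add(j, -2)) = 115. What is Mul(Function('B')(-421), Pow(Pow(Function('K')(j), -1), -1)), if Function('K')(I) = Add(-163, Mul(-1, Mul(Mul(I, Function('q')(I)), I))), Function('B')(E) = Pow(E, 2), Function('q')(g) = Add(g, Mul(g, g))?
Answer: Rational(-41894780761717, 256) ≈ -1.6365e+11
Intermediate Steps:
Function('q')(g) = Add(g, Pow(g, 2))
j = Rational(123, 4) (j = Add(2, Mul(Rational(1, 4), 115)) = Add(2, Rational(115, 4)) = Rational(123, 4) ≈ 30.750)
Function('K')(I) = Add(-163, Mul(-1, Pow(I, 3), Add(1, I))) (Function('K')(I) = Add(-163, Mul(-1, Mul(Mul(I, Mul(I, Add(1, I))), I))) = Add(-163, Mul(-1, Mul(Mul(Pow(I, 2), Add(1, I)), I))) = Add(-163, Mul(-1, Mul(Pow(I, 3), Add(1, I)))) = Add(-163, Mul(-1, Pow(I, 3), Add(1, I))))
Mul(Function('B')(-421), Pow(Pow(Function('K')(j), -1), -1)) = Mul(Pow(-421, 2), Pow(Pow(Add(-163, Mul(-1, Pow(Rational(123, 4), 3), Add(1, Rational(123, 4)))), -1), -1)) = Mul(177241, Pow(Pow(Add(-163, Mul(-1, Rational(1860867, 64), Rational(127, 4))), -1), -1)) = Mul(177241, Pow(Pow(Add(-163, Rational(-236330109, 256)), -1), -1)) = Mul(177241, Pow(Pow(Rational(-236371837, 256), -1), -1)) = Mul(177241, Pow(Rational(-256, 236371837), -1)) = Mul(177241, Rational(-236371837, 256)) = Rational(-41894780761717, 256)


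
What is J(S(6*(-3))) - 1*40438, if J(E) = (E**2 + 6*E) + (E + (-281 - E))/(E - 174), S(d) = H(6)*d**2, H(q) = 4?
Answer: 1847882107/1122 ≈ 1.6470e+6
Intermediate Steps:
S(d) = 4*d**2
J(E) = E**2 - 281/(-174 + E) + 6*E (J(E) = (E**2 + 6*E) - 281/(-174 + E) = E**2 - 281/(-174 + E) + 6*E)
J(S(6*(-3))) - 1*40438 = (-281 + (4*(6*(-3))**2)**3 - 4176*(6*(-3))**2 - 168*(4*(6*(-3))**2)**2)/(-174 + 4*(6*(-3))**2) - 1*40438 = (-281 + (4*(-18)**2)**3 - 4176*(-18)**2 - 168*(4*(-18)**2)**2)/(-174 + 4*(-18)**2) - 40438 = (-281 + (4*324)**3 - 4176*324 - 168*(4*324)**2)/(-174 + 4*324) - 40438 = (-281 + 1296**3 - 1044*1296 - 168*1296**2)/(-174 + 1296) - 40438 = (-281 + 2176782336 - 1353024 - 168*1679616)/1122 - 40438 = (-281 + 2176782336 - 1353024 - 282175488)/1122 - 40438 = (1/1122)*1893253543 - 40438 = 1893253543/1122 - 40438 = 1847882107/1122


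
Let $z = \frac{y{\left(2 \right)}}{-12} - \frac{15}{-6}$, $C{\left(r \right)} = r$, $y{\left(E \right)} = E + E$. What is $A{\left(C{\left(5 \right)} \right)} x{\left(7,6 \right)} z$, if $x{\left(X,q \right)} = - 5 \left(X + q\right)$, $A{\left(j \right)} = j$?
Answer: $- \frac{4225}{6} \approx -704.17$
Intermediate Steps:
$y{\left(E \right)} = 2 E$
$x{\left(X,q \right)} = - 5 X - 5 q$
$z = \frac{13}{6}$ ($z = \frac{2 \cdot 2}{-12} - \frac{15}{-6} = 4 \left(- \frac{1}{12}\right) - - \frac{5}{2} = - \frac{1}{3} + \frac{5}{2} = \frac{13}{6} \approx 2.1667$)
$A{\left(C{\left(5 \right)} \right)} x{\left(7,6 \right)} z = 5 \left(\left(-5\right) 7 - 30\right) \frac{13}{6} = 5 \left(-35 - 30\right) \frac{13}{6} = 5 \left(-65\right) \frac{13}{6} = \left(-325\right) \frac{13}{6} = - \frac{4225}{6}$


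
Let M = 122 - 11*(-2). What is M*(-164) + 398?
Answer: -23218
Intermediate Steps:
M = 144 (M = 122 - 1*(-22) = 122 + 22 = 144)
M*(-164) + 398 = 144*(-164) + 398 = -23616 + 398 = -23218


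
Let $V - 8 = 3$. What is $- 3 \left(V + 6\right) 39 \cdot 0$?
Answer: $0$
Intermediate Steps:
$V = 11$ ($V = 8 + 3 = 11$)
$- 3 \left(V + 6\right) 39 \cdot 0 = - 3 \left(11 + 6\right) 39 \cdot 0 = \left(-3\right) 17 \cdot 39 \cdot 0 = \left(-51\right) 39 \cdot 0 = \left(-1989\right) 0 = 0$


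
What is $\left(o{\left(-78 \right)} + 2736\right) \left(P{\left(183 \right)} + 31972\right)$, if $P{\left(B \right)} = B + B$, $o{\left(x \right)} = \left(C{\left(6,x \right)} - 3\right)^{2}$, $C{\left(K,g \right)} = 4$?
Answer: $88509106$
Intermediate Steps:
$o{\left(x \right)} = 1$ ($o{\left(x \right)} = \left(4 - 3\right)^{2} = 1^{2} = 1$)
$P{\left(B \right)} = 2 B$
$\left(o{\left(-78 \right)} + 2736\right) \left(P{\left(183 \right)} + 31972\right) = \left(1 + 2736\right) \left(2 \cdot 183 + 31972\right) = 2737 \left(366 + 31972\right) = 2737 \cdot 32338 = 88509106$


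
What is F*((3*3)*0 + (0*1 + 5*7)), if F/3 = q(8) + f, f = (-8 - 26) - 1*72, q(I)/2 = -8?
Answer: -12810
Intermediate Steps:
q(I) = -16 (q(I) = 2*(-8) = -16)
f = -106 (f = -34 - 72 = -106)
F = -366 (F = 3*(-16 - 106) = 3*(-122) = -366)
F*((3*3)*0 + (0*1 + 5*7)) = -366*((3*3)*0 + (0*1 + 5*7)) = -366*(9*0 + (0 + 35)) = -366*(0 + 35) = -366*35 = -12810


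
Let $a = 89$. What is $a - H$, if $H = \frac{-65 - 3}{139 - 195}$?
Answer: $\frac{1229}{14} \approx 87.786$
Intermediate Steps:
$H = \frac{17}{14}$ ($H = - \frac{68}{-56} = \left(-68\right) \left(- \frac{1}{56}\right) = \frac{17}{14} \approx 1.2143$)
$a - H = 89 - \frac{17}{14} = \frac{1229}{14}$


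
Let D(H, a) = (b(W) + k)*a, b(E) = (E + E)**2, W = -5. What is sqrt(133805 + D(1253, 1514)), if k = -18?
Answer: sqrt(257953) ≈ 507.89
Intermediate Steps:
b(E) = 4*E**2 (b(E) = (2*E)**2 = 4*E**2)
D(H, a) = 82*a (D(H, a) = (4*(-5)**2 - 18)*a = (4*25 - 18)*a = (100 - 18)*a = 82*a)
sqrt(133805 + D(1253, 1514)) = sqrt(133805 + 82*1514) = sqrt(133805 + 124148) = sqrt(257953)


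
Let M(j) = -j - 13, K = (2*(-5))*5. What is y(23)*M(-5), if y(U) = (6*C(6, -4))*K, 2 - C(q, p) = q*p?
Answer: 62400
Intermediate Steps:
K = -50 (K = -10*5 = -50)
C(q, p) = 2 - p*q (C(q, p) = 2 - q*p = 2 - p*q)
M(j) = -13 - j
y(U) = -7800 (y(U) = (6*(2 - 1*(-4)*6))*(-50) = (6*(2 + 24))*(-50) = (6*26)*(-50) = 156*(-50) = -7800)
y(23)*M(-5) = -7800*(-13 - 1*(-5)) = -7800*(-13 + 5) = -7800*(-8) = 62400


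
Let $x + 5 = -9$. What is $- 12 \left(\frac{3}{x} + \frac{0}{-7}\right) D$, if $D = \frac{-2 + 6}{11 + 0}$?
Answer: $\frac{72}{77} \approx 0.93507$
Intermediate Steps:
$x = -14$ ($x = -5 - 9 = -14$)
$D = \frac{4}{11} \approx 0.36364$
$- 12 \left(\frac{3}{x} + \frac{0}{-7}\right) D = - 12 \left(\frac{3}{-14} + \frac{0}{-7}\right) \frac{4}{11} = - 12 \left(3 \left(- \frac{1}{14}\right) + 0 \left(- \frac{1}{7}\right)\right) \frac{4}{11} = - 12 \left(- \frac{3}{14} + 0\right) \frac{4}{11} = \left(-12\right) \left(- \frac{3}{14}\right) \frac{4}{11} = \frac{18}{7} \cdot \frac{4}{11} = \frac{72}{77}$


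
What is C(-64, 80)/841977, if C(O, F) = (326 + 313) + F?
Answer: 719/841977 ≈ 0.00085394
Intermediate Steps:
C(O, F) = 639 + F
C(-64, 80)/841977 = (639 + 80)/841977 = 719*(1/841977) = 719/841977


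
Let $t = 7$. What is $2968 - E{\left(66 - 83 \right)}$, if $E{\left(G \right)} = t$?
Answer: $2961$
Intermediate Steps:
$E{\left(G \right)} = 7$
$2968 - E{\left(66 - 83 \right)} = 2968 - 7 = 2961$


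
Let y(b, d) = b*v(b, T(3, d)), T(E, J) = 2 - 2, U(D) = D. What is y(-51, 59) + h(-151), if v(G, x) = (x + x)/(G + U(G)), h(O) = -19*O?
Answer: 2869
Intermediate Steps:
T(E, J) = 0
v(G, x) = x/G (v(G, x) = (x + x)/(G + G) = (2*x)/((2*G)) = (2*x)*(1/(2*G)) = x/G)
y(b, d) = 0 (y(b, d) = b*(0/b) = b*0 = 0)
y(-51, 59) + h(-151) = 0 - 19*(-151) = 0 + 2869 = 2869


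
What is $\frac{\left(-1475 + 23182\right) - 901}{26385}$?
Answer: $\frac{20806}{26385} \approx 0.78855$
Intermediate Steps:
$\frac{\left(-1475 + 23182\right) - 901}{26385} = \left(21707 + \left(-5214 + 4313\right)\right) \frac{1}{26385} = \left(21707 - 901\right) \frac{1}{26385} = 20806 \cdot \frac{1}{26385} = \frac{20806}{26385}$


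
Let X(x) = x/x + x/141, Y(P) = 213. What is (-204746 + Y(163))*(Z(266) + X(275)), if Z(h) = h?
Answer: -7756300426/141 ≈ -5.5009e+7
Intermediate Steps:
X(x) = 1 + x/141 (X(x) = 1 + x*(1/141) = 1 + x/141)
(-204746 + Y(163))*(Z(266) + X(275)) = (-204746 + 213)*(266 + (1 + (1/141)*275)) = -204533*(266 + (1 + 275/141)) = -204533*(266 + 416/141) = -204533*37922/141 = -7756300426/141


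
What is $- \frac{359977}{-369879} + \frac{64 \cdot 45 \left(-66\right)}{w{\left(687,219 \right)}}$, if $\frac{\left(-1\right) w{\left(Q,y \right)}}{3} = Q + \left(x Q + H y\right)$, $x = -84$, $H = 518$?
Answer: $\frac{4860643973}{2318771451} \approx 2.0962$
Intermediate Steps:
$w{\left(Q,y \right)} = - 1554 y + 249 Q$ ($w{\left(Q,y \right)} = - 3 \left(Q - \left(- 518 y + 84 Q\right)\right) = - 3 \left(- 83 Q + 518 y\right) = - 1554 y + 249 Q$)
$- \frac{359977}{-369879} + \frac{64 \cdot 45 \left(-66\right)}{w{\left(687,219 \right)}} = - \frac{359977}{-369879} + \frac{64 \cdot 45 \left(-66\right)}{\left(-1554\right) 219 + 249 \cdot 687} = \left(-359977\right) \left(- \frac{1}{369879}\right) + \frac{2880 \left(-66\right)}{-340326 + 171063} = \frac{359977}{369879} - \frac{190080}{-169263} = \frac{359977}{369879} - - \frac{7040}{6269} = \frac{359977}{369879} + \frac{7040}{6269} = \frac{4860643973}{2318771451}$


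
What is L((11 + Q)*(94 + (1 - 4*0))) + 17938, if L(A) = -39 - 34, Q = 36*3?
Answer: 17865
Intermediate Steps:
Q = 108
L(A) = -73
L((11 + Q)*(94 + (1 - 4*0))) + 17938 = -73 + 17938 = 17865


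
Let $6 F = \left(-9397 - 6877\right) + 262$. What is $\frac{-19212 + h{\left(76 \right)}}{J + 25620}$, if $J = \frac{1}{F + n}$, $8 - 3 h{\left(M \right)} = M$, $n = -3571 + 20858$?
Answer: $- \frac{2530608920}{3370695309} \approx -0.75077$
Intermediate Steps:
$F = - \frac{8006}{3}$ ($F = \frac{\left(-9397 - 6877\right) + 262}{6} = \frac{-16274 + 262}{6} = \frac{1}{6} \left(-16012\right) = - \frac{8006}{3} \approx -2668.7$)
$n = 17287$
$h{\left(M \right)} = \frac{8}{3} - \frac{M}{3}$
$J = \frac{3}{43855}$ ($J = \frac{1}{- \frac{8006}{3} + 17287} = \frac{1}{\frac{43855}{3}} = \frac{3}{43855} \approx 6.8407 \cdot 10^{-5}$)
$\frac{-19212 + h{\left(76 \right)}}{J + 25620} = \frac{-19212 + \left(\frac{8}{3} - \frac{76}{3}\right)}{\frac{3}{43855} + 25620} = \frac{-19212 + \left(\frac{8}{3} - \frac{76}{3}\right)}{\frac{1123565103}{43855}} = \left(-19212 - \frac{68}{3}\right) \frac{43855}{1123565103} = \left(- \frac{57704}{3}\right) \frac{43855}{1123565103} = - \frac{2530608920}{3370695309}$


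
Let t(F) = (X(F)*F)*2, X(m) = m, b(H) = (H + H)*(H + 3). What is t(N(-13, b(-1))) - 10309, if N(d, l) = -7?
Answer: -10211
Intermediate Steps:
b(H) = 2*H*(3 + H) (b(H) = (2*H)*(3 + H) = 2*H*(3 + H))
t(F) = 2*F² (t(F) = (F*F)*2 = F²*2 = 2*F²)
t(N(-13, b(-1))) - 10309 = 2*(-7)² - 10309 = 2*49 - 10309 = 98 - 10309 = -10211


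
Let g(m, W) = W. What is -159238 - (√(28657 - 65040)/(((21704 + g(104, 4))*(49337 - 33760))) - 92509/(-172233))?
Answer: -27426130963/172233 - I*√36383/338145516 ≈ -1.5924e+5 - 5.6409e-7*I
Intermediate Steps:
-159238 - (√(28657 - 65040)/(((21704 + g(104, 4))*(49337 - 33760))) - 92509/(-172233)) = -159238 - (√(28657 - 65040)/(((21704 + 4)*(49337 - 33760))) - 92509/(-172233)) = -159238 - (√(-36383)/((21708*15577)) - 92509*(-1/172233)) = -159238 - ((I*√36383)/338145516 + 92509/172233) = -159238 - ((I*√36383)*(1/338145516) + 92509/172233) = -159238 - (I*√36383/338145516 + 92509/172233) = -159238 - (92509/172233 + I*√36383/338145516) = -159238 + (-92509/172233 - I*√36383/338145516) = -27426130963/172233 - I*√36383/338145516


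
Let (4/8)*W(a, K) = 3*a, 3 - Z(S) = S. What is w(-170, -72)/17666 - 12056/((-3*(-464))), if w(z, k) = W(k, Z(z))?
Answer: -13348915/1536942 ≈ -8.6854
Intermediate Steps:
Z(S) = 3 - S
W(a, K) = 6*a (W(a, K) = 2*(3*a) = 6*a)
w(z, k) = 6*k
w(-170, -72)/17666 - 12056/((-3*(-464))) = (6*(-72))/17666 - 12056/((-3*(-464))) = -432*1/17666 - 12056/1392 = -216/8833 - 12056*1/1392 = -216/8833 - 1507/174 = -13348915/1536942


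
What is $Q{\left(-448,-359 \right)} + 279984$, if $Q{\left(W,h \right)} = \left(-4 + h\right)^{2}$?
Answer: $411753$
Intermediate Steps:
$Q{\left(-448,-359 \right)} + 279984 = \left(-4 - 359\right)^{2} + 279984 = \left(-363\right)^{2} + 279984 = 131769 + 279984 = 411753$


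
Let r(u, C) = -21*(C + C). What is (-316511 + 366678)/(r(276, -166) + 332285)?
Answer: 50167/339257 ≈ 0.14787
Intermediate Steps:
r(u, C) = -42*C
(-316511 + 366678)/(r(276, -166) + 332285) = (-316511 + 366678)/(-42*(-166) + 332285) = 50167/(6972 + 332285) = 50167/339257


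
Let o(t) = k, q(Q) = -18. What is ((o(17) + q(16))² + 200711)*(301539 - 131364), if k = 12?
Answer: 34162120725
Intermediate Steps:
o(t) = 12
((o(17) + q(16))² + 200711)*(301539 - 131364) = ((12 - 18)² + 200711)*(301539 - 131364) = ((-6)² + 200711)*170175 = (36 + 200711)*170175 = 200747*170175 = 34162120725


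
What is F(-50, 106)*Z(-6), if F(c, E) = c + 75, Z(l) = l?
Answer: -150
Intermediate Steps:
F(c, E) = 75 + c
F(-50, 106)*Z(-6) = (75 - 50)*(-6) = 25*(-6) = -150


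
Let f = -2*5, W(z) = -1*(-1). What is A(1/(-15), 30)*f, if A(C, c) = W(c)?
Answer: -10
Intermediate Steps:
W(z) = 1
A(C, c) = 1
f = -10
A(1/(-15), 30)*f = 1*(-10) = -10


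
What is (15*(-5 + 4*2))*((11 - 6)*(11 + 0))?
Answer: 2475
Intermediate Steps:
(15*(-5 + 4*2))*((11 - 6)*(11 + 0)) = (15*(-5 + 8))*(5*11) = (15*3)*55 = 45*55 = 2475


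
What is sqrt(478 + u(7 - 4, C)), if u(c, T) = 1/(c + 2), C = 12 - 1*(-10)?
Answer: sqrt(11955)/5 ≈ 21.868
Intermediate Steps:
C = 22 (C = 12 + 10 = 22)
u(c, T) = 1/(2 + c)
sqrt(478 + u(7 - 4, C)) = sqrt(478 + 1/(2 + (7 - 4))) = sqrt(478 + 1/(2 + 3)) = sqrt(478 + 1/5) = sqrt(2391/5) = sqrt(11955)/5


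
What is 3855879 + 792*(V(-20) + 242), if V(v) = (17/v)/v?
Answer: 202378833/50 ≈ 4.0476e+6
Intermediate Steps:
V(v) = 17/v**2
3855879 + 792*(V(-20) + 242) = 3855879 + 792*(17/(-20)**2 + 242) = 3855879 + 792*(17*(1/400) + 242) = 3855879 + 792*(17/400 + 242) = 3855879 + 792*(96817/400) = 3855879 + 9584883/50 = 202378833/50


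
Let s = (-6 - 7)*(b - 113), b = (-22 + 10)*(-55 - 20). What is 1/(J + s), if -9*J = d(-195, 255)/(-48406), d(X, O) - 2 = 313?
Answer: -48406/495241751 ≈ -9.7742e-5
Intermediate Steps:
b = 900 (b = -12*(-75) = 900)
d(X, O) = 315 (d(X, O) = 2 + 313 = 315)
s = -10231 (s = (-6 - 7)*(900 - 113) = -13*787 = -10231)
J = 35/48406 (J = -35/(-48406) = -35*(-1)/48406 = -⅑*(-315/48406) = 35/48406 ≈ 0.00072305)
1/(J + s) = 1/(35/48406 - 10231) = 1/(-495241751/48406) = -48406/495241751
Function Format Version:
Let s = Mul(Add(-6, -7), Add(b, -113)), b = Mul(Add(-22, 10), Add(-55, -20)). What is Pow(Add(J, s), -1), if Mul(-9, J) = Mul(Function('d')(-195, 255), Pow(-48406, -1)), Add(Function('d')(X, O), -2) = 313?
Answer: Rational(-48406, 495241751) ≈ -9.7742e-5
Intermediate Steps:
b = 900 (b = Mul(-12, -75) = 900)
Function('d')(X, O) = 315 (Function('d')(X, O) = Add(2, 313) = 315)
s = -10231 (s = Mul(Add(-6, -7), Add(900, -113)) = Mul(-13, 787) = -10231)
J = Rational(35, 48406) (J = Mul(Rational(-1, 9), Mul(315, Pow(-48406, -1))) = Mul(Rational(-1, 9), Mul(315, Rational(-1, 48406))) = Mul(Rational(-1, 9), Rational(-315, 48406)) = Rational(35, 48406) ≈ 0.00072305)
Pow(Add(J, s), -1) = Pow(Add(Rational(35, 48406), -10231), -1) = Pow(Rational(-495241751, 48406), -1) = Rational(-48406, 495241751)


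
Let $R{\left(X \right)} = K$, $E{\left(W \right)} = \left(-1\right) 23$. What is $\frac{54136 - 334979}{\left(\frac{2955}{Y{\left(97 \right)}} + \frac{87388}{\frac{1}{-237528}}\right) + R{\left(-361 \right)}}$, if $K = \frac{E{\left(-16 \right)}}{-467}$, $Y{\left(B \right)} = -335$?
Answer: $\frac{8787296627}{649468804052152} \approx 1.353 \cdot 10^{-5}$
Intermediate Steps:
$E{\left(W \right)} = -23$
$K = \frac{23}{467}$ ($K = - \frac{23}{-467} = \left(-23\right) \left(- \frac{1}{467}\right) = \frac{23}{467} \approx 0.049251$)
$R{\left(X \right)} = \frac{23}{467}$
$\frac{54136 - 334979}{\left(\frac{2955}{Y{\left(97 \right)}} + \frac{87388}{\frac{1}{-237528}}\right) + R{\left(-361 \right)}} = \frac{54136 - 334979}{\left(\frac{2955}{-335} + \frac{87388}{\frac{1}{-237528}}\right) + \frac{23}{467}} = - \frac{280843}{\left(2955 \left(- \frac{1}{335}\right) + \frac{87388}{- \frac{1}{237528}}\right) + \frac{23}{467}} = - \frac{280843}{\left(- \frac{591}{67} + 87388 \left(-237528\right)\right) + \frac{23}{467}} = - \frac{280843}{\left(- \frac{591}{67} - 20757096864\right) + \frac{23}{467}} = - \frac{280843}{- \frac{1390725490479}{67} + \frac{23}{467}} = - \frac{280843}{- \frac{649468804052152}{31289}} = \left(-280843\right) \left(- \frac{31289}{649468804052152}\right) = \frac{8787296627}{649468804052152}$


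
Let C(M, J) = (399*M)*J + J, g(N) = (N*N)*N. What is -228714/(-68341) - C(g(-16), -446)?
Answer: -49813695761344/68341 ≈ -7.2890e+8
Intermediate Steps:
g(N) = N³ (g(N) = N²*N = N³)
C(M, J) = J + 399*J*M (C(M, J) = 399*J*M + J = J + 399*J*M)
-228714/(-68341) - C(g(-16), -446) = -228714/(-68341) - (-446)*(1 + 399*(-16)³) = -228714*(-1/68341) - (-446)*(1 + 399*(-4096)) = 228714/68341 - (-446)*(1 - 1634304) = 228714/68341 - (-446)*(-1634303) = 228714/68341 - 1*728899138 = 228714/68341 - 728899138 = -49813695761344/68341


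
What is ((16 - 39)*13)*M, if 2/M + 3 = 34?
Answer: -598/31 ≈ -19.290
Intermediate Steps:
M = 2/31 (M = 2/(-3 + 34) = 2/31 ≈ 0.064516)
((16 - 39)*13)*M = ((16 - 39)*13)*(2/31) = -23*13*(2/31) = -299*2/31 = -598/31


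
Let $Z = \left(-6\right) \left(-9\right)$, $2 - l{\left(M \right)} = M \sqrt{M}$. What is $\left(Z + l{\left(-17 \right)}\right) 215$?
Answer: $12040 + 3655 i \sqrt{17} \approx 12040.0 + 15070.0 i$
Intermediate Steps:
$l{\left(M \right)} = 2 - M^{\frac{3}{2}}$ ($l{\left(M \right)} = 2 - M \sqrt{M} = 2 - M^{\frac{3}{2}}$)
$Z = 54$
$\left(Z + l{\left(-17 \right)}\right) 215 = \left(54 + \left(2 - \left(-17\right)^{\frac{3}{2}}\right)\right) 215 = \left(54 + \left(2 - - 17 i \sqrt{17}\right)\right) 215 = \left(54 + \left(2 + 17 i \sqrt{17}\right)\right) 215 = \left(56 + 17 i \sqrt{17}\right) 215 = 12040 + 3655 i \sqrt{17}$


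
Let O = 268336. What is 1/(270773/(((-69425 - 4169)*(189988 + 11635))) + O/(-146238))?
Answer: -1084957494450378/1990837193793403 ≈ -0.54498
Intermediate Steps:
1/(270773/(((-69425 - 4169)*(189988 + 11635))) + O/(-146238)) = 1/(270773/(((-69425 - 4169)*(189988 + 11635))) + 268336/(-146238)) = 1/(270773/((-73594*201623)) + 268336*(-1/146238)) = 1/(270773/(-14838243062) - 134168/73119) = 1/(270773*(-1/14838243062) - 134168/73119) = 1/(-270773/14838243062 - 134168/73119) = 1/(-1990837193793403/1084957494450378) = -1084957494450378/1990837193793403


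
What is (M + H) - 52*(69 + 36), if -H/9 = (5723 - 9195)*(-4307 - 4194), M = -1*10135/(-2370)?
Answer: -125915589565/474 ≈ -2.6564e+8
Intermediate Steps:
M = 2027/474 (M = -10135*(-1/2370) = 2027/474 ≈ 4.2764)
H = -265639248 (H = -9*(5723 - 9195)*(-4307 - 4194) = -(-31248)*(-8501) = -9*29515472 = -265639248)
(M + H) - 52*(69 + 36) = (2027/474 - 265639248) - 52*(69 + 36) = -125913001525/474 - 52*105 = -125913001525/474 - 5460 = -125915589565/474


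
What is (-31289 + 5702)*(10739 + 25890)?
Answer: -937226223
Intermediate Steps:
(-31289 + 5702)*(10739 + 25890) = -25587*36629 = -937226223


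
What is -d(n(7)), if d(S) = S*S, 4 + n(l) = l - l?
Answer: -16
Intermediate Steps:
n(l) = -4 (n(l) = -4 + (l - l) = -4 + 0 = -4)
d(S) = S²
-d(n(7)) = -1*(-4)² = -1*16 = -16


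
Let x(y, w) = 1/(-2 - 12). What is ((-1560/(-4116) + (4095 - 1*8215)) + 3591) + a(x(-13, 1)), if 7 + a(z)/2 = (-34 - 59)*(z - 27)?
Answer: 1540984/343 ≈ 4492.7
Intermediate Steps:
x(y, w) = -1/14 (x(y, w) = 1/(-14) = -1/14)
a(z) = 5008 - 186*z (a(z) = -14 + 2*((-34 - 59)*(z - 27)) = -14 + 2*(-93*(-27 + z)) = -14 + 2*(2511 - 93*z) = -14 + (5022 - 186*z) = 5008 - 186*z)
((-1560/(-4116) + (4095 - 1*8215)) + 3591) + a(x(-13, 1)) = ((-1560/(-4116) + (4095 - 1*8215)) + 3591) + (5008 - 186*(-1/14)) = ((-1560*(-1/4116) + (4095 - 8215)) + 3591) + (5008 + 93/7) = ((130/343 - 4120) + 3591) + 35149/7 = (-1413030/343 + 3591) + 35149/7 = -181317/343 + 35149/7 = 1540984/343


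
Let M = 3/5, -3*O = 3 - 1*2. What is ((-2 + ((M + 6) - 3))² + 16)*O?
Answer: -464/75 ≈ -6.1867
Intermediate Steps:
O = -⅓ (O = -(3 - 1*2)/3 = -(3 - 2)/3 = -⅓*1 = -⅓ ≈ -0.33333)
M = ⅗ (M = 3*(⅕) = ⅗ ≈ 0.60000)
((-2 + ((M + 6) - 3))² + 16)*O = ((-2 + ((⅗ + 6) - 3))² + 16)*(-⅓) = ((-2 + (33/5 - 3))² + 16)*(-⅓) = ((-2 + 18/5)² + 16)*(-⅓) = ((8/5)² + 16)*(-⅓) = (64/25 + 16)*(-⅓) = (464/25)*(-⅓) = -464/75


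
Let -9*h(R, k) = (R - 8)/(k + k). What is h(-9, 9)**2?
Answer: 289/26244 ≈ 0.011012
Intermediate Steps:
h(R, k) = -(-8 + R)/(18*k) (h(R, k) = -(R - 8)/(9*(k + k)) = -(-8 + R)/(9*(2*k)) = -(-8 + R)*1/(2*k)/9 = -(-8 + R)/(18*k))
h(-9, 9)**2 = ((1/18)*(8 - 1*(-9))/9)**2 = ((1/18)*(1/9)*(8 + 9))**2 = ((1/18)*(1/9)*17)**2 = (17/162)**2 = 289/26244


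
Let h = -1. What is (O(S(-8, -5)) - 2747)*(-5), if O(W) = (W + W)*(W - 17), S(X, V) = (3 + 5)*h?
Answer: 11735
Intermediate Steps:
S(X, V) = -8 (S(X, V) = (3 + 5)*(-1) = 8*(-1) = -8)
O(W) = 2*W*(-17 + W) (O(W) = (2*W)*(-17 + W) = 2*W*(-17 + W))
(O(S(-8, -5)) - 2747)*(-5) = (2*(-8)*(-17 - 8) - 2747)*(-5) = (2*(-8)*(-25) - 2747)*(-5) = (400 - 2747)*(-5) = -2347*(-5) = 11735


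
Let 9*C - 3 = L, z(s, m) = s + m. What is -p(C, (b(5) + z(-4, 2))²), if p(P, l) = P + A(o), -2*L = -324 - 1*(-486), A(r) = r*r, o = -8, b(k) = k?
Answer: -166/3 ≈ -55.333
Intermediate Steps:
A(r) = r²
z(s, m) = m + s
L = -81 (L = -(-324 - 1*(-486))/2 = -(-324 + 486)/2 = -½*162 = -81)
C = -26/3 (C = ⅓ + (⅑)*(-81) = ⅓ - 9 = -26/3 ≈ -8.6667)
p(P, l) = 64 + P (p(P, l) = P + (-8)² = P + 64 = 64 + P)
-p(C, (b(5) + z(-4, 2))²) = -(64 - 26/3) = -1*166/3 = -166/3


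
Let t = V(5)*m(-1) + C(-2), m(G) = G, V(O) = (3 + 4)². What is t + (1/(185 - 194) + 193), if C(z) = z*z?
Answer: 1331/9 ≈ 147.89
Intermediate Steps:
V(O) = 49 (V(O) = 7² = 49)
C(z) = z²
t = -45 (t = 49*(-1) + (-2)² = -49 + 4 = -45)
t + (1/(185 - 194) + 193) = -45 + (1/(185 - 194) + 193) = -45 + (1/(-9) + 193) = -45 + (-⅑ + 193) = -45 + 1736/9 = 1331/9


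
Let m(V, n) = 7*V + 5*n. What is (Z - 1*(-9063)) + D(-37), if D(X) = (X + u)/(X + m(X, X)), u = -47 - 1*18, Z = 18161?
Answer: 13094846/481 ≈ 27224.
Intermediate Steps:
u = -65 (u = -47 - 18 = -65)
m(V, n) = 5*n + 7*V
D(X) = (-65 + X)/(13*X) (D(X) = (X - 65)/(X + (5*X + 7*X)) = (-65 + X)/(X + 12*X) = (-65 + X)/((13*X)) = (-65 + X)*(1/(13*X)) = (-65 + X)/(13*X))
(Z - 1*(-9063)) + D(-37) = (18161 - 1*(-9063)) + (1/13)*(-65 - 37)/(-37) = (18161 + 9063) + (1/13)*(-1/37)*(-102) = 27224 + 102/481 = 13094846/481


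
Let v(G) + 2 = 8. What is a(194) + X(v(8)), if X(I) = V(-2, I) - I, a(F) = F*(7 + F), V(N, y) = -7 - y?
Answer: 38975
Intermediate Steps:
v(G) = 6 (v(G) = -2 + 8 = 6)
X(I) = -7 - 2*I (X(I) = (-7 - I) - I = -7 - 2*I)
a(194) + X(v(8)) = 194*(7 + 194) + (-7 - 2*6) = 194*201 + (-7 - 12) = 38994 - 19 = 38975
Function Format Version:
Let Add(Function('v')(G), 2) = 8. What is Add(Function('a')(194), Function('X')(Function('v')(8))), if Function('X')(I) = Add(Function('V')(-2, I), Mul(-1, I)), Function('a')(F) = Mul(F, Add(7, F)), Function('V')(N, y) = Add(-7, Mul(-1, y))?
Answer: 38975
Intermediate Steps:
Function('v')(G) = 6 (Function('v')(G) = Add(-2, 8) = 6)
Function('X')(I) = Add(-7, Mul(-2, I)) (Function('X')(I) = Add(Add(-7, Mul(-1, I)), Mul(-1, I)) = Add(-7, Mul(-2, I)))
Add(Function('a')(194), Function('X')(Function('v')(8))) = Add(Mul(194, Add(7, 194)), Add(-7, Mul(-2, 6))) = Add(Mul(194, 201), Add(-7, -12)) = Add(38994, -19) = 38975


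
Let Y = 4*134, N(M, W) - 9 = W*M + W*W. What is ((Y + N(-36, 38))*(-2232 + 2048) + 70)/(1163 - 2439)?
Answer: 57097/638 ≈ 89.494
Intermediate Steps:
N(M, W) = 9 + W² + M*W (N(M, W) = 9 + (W*M + W*W) = 9 + (M*W + W²) = 9 + (W² + M*W) = 9 + W² + M*W)
Y = 536
((Y + N(-36, 38))*(-2232 + 2048) + 70)/(1163 - 2439) = ((536 + (9 + 38² - 36*38))*(-2232 + 2048) + 70)/(1163 - 2439) = ((536 + (9 + 1444 - 1368))*(-184) + 70)/(-1276) = ((536 + 85)*(-184) + 70)*(-1/1276) = (621*(-184) + 70)*(-1/1276) = (-114264 + 70)*(-1/1276) = -114194*(-1/1276) = 57097/638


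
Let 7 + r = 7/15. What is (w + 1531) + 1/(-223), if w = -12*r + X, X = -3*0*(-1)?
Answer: 1794476/1115 ≈ 1609.4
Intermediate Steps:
r = -98/15 (r = -7 + 7/15 = -98/15 ≈ -6.5333)
X = 0 (X = 0*(-1) = 0)
w = 392/5 (w = -12*(-98/15) + 0 = 392/5 + 0 = 392/5 ≈ 78.400)
(w + 1531) + 1/(-223) = (392/5 + 1531) + 1/(-223) = 8047/5 - 1/223 = 1794476/1115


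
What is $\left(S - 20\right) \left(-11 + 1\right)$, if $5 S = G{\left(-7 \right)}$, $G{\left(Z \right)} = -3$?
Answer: $206$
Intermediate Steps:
$S = - \frac{3}{5}$ ($S = \frac{1}{5} \left(-3\right) = - \frac{3}{5} \approx -0.6$)
$\left(S - 20\right) \left(-11 + 1\right) = \left(- \frac{3}{5} - 20\right) \left(-11 + 1\right) = \left(- \frac{103}{5}\right) \left(-10\right) = 206$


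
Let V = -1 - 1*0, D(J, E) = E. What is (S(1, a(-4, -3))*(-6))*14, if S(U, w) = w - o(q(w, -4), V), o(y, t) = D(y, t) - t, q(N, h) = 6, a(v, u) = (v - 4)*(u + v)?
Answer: -4704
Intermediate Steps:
a(v, u) = (-4 + v)*(u + v)
V = -1 (V = -1 + 0 = -1)
o(y, t) = 0 (o(y, t) = t - t = 0)
S(U, w) = w (S(U, w) = w - 1*0 = w + 0 = w)
(S(1, a(-4, -3))*(-6))*14 = (((-4)² - 4*(-3) - 4*(-4) - 3*(-4))*(-6))*14 = ((16 + 12 + 16 + 12)*(-6))*14 = (56*(-6))*14 = -336*14 = -4704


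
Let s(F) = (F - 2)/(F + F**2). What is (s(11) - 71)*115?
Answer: -358915/44 ≈ -8157.2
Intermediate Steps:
s(F) = (-2 + F)/(F + F**2)
(s(11) - 71)*115 = ((-2 + 11)/(11*(1 + 11)) - 71)*115 = ((1/11)*9/12 - 71)*115 = ((1/11)*(1/12)*9 - 71)*115 = (3/44 - 71)*115 = -3121/44*115 = -358915/44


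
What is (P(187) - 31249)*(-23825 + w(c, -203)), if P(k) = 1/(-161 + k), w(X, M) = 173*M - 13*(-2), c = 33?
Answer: 23934642107/13 ≈ 1.8411e+9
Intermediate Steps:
w(X, M) = 26 + 173*M (w(X, M) = 173*M + 26 = 26 + 173*M)
(P(187) - 31249)*(-23825 + w(c, -203)) = (1/(-161 + 187) - 31249)*(-23825 + (26 + 173*(-203))) = (1/26 - 31249)*(-23825 + (26 - 35119)) = (1/26 - 31249)*(-23825 - 35093) = -812473/26*(-58918) = 23934642107/13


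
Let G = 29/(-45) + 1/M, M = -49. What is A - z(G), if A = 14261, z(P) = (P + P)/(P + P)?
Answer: 14260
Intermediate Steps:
G = -1466/2205 (G = 29/(-45) + 1/(-49) = 29*(-1/45) + 1*(-1/49) = -29/45 - 1/49 = -1466/2205 ≈ -0.66485)
z(P) = 1 (z(P) = (2*P)/((2*P)) = (2*P)*(1/(2*P)) = 1)
A - z(G) = 14261 - 1*1 = 14261 - 1 = 14260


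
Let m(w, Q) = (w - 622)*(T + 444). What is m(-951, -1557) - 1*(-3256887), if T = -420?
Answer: 3219135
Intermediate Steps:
m(w, Q) = -14928 + 24*w (m(w, Q) = (w - 622)*(-420 + 444) = (-622 + w)*24 = -14928 + 24*w)
m(-951, -1557) - 1*(-3256887) = (-14928 + 24*(-951)) - 1*(-3256887) = (-14928 - 22824) + 3256887 = -37752 + 3256887 = 3219135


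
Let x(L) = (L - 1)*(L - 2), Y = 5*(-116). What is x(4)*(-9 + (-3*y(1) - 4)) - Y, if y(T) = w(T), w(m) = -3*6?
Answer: 826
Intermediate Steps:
w(m) = -18
y(T) = -18
Y = -580
x(L) = (-1 + L)*(-2 + L)
x(4)*(-9 + (-3*y(1) - 4)) - Y = (2 + 4² - 3*4)*(-9 + (-3*(-18) - 4)) - 1*(-580) = (2 + 16 - 12)*(-9 + (54 - 4)) + 580 = 6*(-9 + 50) + 580 = 6*41 + 580 = 246 + 580 = 826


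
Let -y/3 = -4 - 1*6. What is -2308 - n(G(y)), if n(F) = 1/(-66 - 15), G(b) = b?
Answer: -186947/81 ≈ -2308.0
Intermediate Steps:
y = 30 (y = -3*(-4 - 1*6) = -3*(-4 - 6) = -3*(-10) = 30)
n(F) = -1/81 (n(F) = 1/(-81) = -1/81)
-2308 - n(G(y)) = -2308 - 1*(-1/81) = -2308 + 1/81 = -186947/81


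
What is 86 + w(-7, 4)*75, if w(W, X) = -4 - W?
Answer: 311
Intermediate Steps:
86 + w(-7, 4)*75 = 86 + (-4 - 1*(-7))*75 = 86 + (-4 + 7)*75 = 86 + 3*75 = 86 + 225 = 311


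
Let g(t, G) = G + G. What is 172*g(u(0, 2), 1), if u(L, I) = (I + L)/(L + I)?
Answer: 344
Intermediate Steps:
u(L, I) = 1 (u(L, I) = (I + L)/(I + L) = 1)
g(t, G) = 2*G
172*g(u(0, 2), 1) = 172*(2*1) = 172*2 = 344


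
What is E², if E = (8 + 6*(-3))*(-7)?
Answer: 4900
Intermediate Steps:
E = 70 (E = (8 - 18)*(-7) = -10*(-7) = 70)
E² = 70² = 4900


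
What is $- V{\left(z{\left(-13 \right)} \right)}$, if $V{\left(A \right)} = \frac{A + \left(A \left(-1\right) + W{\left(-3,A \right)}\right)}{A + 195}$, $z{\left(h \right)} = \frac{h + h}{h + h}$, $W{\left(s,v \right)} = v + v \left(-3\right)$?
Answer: $\frac{1}{98} \approx 0.010204$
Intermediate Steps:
$W{\left(s,v \right)} = - 2 v$ ($W{\left(s,v \right)} = v - 3 v = - 2 v$)
$z{\left(h \right)} = 1$ ($z{\left(h \right)} = \frac{2 h}{2 h} = 2 h \frac{1}{2 h} = 1$)
$V{\left(A \right)} = - \frac{2 A}{195 + A}$ ($V{\left(A \right)} = \frac{A - \left(2 A - A \left(-1\right)\right)}{A + 195} = \frac{A - 3 A}{195 + A} = \frac{\left(-2\right) A}{195 + A} = - \frac{2 A}{195 + A}$)
$- V{\left(z{\left(-13 \right)} \right)} = - \frac{\left(-2\right) 1}{195 + 1} = - \frac{\left(-2\right) 1}{196} = \left(-1\right) \left(- \frac{1}{98}\right) = \frac{1}{98}$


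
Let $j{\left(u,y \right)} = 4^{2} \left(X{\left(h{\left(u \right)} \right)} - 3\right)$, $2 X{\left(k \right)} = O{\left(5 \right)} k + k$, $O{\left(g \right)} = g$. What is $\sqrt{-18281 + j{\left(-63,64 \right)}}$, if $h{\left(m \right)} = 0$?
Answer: $i \sqrt{18329} \approx 135.38 i$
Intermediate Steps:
$X{\left(k \right)} = 3 k$ ($X{\left(k \right)} = \frac{5 k + k}{2} = \frac{6 k}{2} = 3 k$)
$j{\left(u,y \right)} = -48$ ($j{\left(u,y \right)} = 4^{2} \left(3 \cdot 0 - 3\right) = 16 \left(0 - 3\right) = 16 \left(-3\right) = -48$)
$\sqrt{-18281 + j{\left(-63,64 \right)}} = \sqrt{-18281 - 48} = \sqrt{-18329} = i \sqrt{18329}$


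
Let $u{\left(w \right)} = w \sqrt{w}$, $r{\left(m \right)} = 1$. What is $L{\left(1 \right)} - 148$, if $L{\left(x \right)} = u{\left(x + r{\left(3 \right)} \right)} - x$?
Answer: $-149 + 2 \sqrt{2} \approx -146.17$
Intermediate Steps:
$u{\left(w \right)} = w^{\frac{3}{2}}$
$L{\left(x \right)} = \left(1 + x\right)^{\frac{3}{2}} - x$ ($L{\left(x \right)} = \left(x + 1\right)^{\frac{3}{2}} - x = \left(1 + x\right)^{\frac{3}{2}} - x$)
$L{\left(1 \right)} - 148 = \left(\left(1 + 1\right)^{\frac{3}{2}} - 1\right) - 148 = \left(2^{\frac{3}{2}} - 1\right) - 148 = \left(2 \sqrt{2} - 1\right) - 148 = \left(-1 + 2 \sqrt{2}\right) - 148 = -149 + 2 \sqrt{2}$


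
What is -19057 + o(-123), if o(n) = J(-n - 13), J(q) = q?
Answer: -18947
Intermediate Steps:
o(n) = -13 - n (o(n) = -n - 13 = -13 - n)
-19057 + o(-123) = -19057 + (-13 - 1*(-123)) = -19057 + (-13 + 123) = -19057 + 110 = -18947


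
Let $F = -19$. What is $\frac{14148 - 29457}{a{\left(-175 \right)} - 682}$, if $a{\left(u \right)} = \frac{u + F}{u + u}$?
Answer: $\frac{893025}{39751} \approx 22.465$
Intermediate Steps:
$a{\left(u \right)} = \frac{-19 + u}{2 u}$ ($a{\left(u \right)} = \frac{u - 19}{u + u} = \frac{-19 + u}{2 u}$)
$\frac{14148 - 29457}{a{\left(-175 \right)} - 682} = \frac{14148 - 29457}{\frac{-19 - 175}{2 \left(-175\right)} - 682} = - \frac{15309}{\frac{1}{2} \left(- \frac{1}{175}\right) \left(-194\right) - 682} = - \frac{15309}{\frac{97}{175} - 682} = - \frac{15309}{- \frac{119253}{175}} = \left(-15309\right) \left(- \frac{175}{119253}\right) = \frac{893025}{39751}$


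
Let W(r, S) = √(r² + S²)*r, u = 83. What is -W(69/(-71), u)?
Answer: 69*√34732210/5041 ≈ 80.667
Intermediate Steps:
W(r, S) = r*√(S² + r²) (W(r, S) = √(S² + r²)*r = r*√(S² + r²))
-W(69/(-71), u) = -69/(-71)*√(83² + (69/(-71))²) = -69*(-1/71)*√(6889 + (69*(-1/71))²) = -(-69)*√(6889 + (-69/71)²)/71 = -(-69)*√(6889 + 4761/5041)/71 = -(-69)*√(34732210/5041)/71 = -(-69)*√34732210/71/71 = -(-69)*√34732210/5041 = 69*√34732210/5041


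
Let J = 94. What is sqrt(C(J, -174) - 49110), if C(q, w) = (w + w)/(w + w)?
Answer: I*sqrt(49109) ≈ 221.61*I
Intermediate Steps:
C(q, w) = 1 (C(q, w) = (2*w)/((2*w)) = (2*w)*(1/(2*w)) = 1)
sqrt(C(J, -174) - 49110) = sqrt(1 - 49110) = sqrt(-49109) = I*sqrt(49109)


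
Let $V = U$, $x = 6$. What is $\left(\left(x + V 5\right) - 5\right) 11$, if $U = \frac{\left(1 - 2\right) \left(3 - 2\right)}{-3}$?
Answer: $\frac{88}{3} \approx 29.333$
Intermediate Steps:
$U = \frac{1}{3}$ ($U = \left(-1\right) 1 \left(- \frac{1}{3}\right) = \left(-1\right) \left(- \frac{1}{3}\right) = \frac{1}{3} \approx 0.33333$)
$V = \frac{1}{3} \approx 0.33333$
$\left(\left(x + V 5\right) - 5\right) 11 = \left(\left(6 + \frac{1}{3} \cdot 5\right) - 5\right) 11 = \left(\left(6 + \frac{5}{3}\right) - 5\right) 11 = \left(\frac{23}{3} - 5\right) 11 = \frac{8}{3} \cdot 11 = \frac{88}{3}$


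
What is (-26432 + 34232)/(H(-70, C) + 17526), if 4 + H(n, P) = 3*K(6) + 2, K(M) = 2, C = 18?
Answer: 780/1753 ≈ 0.44495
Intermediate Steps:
H(n, P) = 4 (H(n, P) = -4 + (3*2 + 2) = -4 + (6 + 2) = -4 + 8 = 4)
(-26432 + 34232)/(H(-70, C) + 17526) = (-26432 + 34232)/(4 + 17526) = 7800/17530 = 7800*(1/17530) = 780/1753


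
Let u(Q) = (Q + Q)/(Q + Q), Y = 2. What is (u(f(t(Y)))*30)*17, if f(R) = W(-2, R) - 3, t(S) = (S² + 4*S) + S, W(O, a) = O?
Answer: 510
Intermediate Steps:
t(S) = S² + 5*S
f(R) = -5 (f(R) = -2 - 3 = -5)
u(Q) = 1 (u(Q) = (2*Q)/((2*Q)) = (2*Q)*(1/(2*Q)) = 1)
(u(f(t(Y)))*30)*17 = (1*30)*17 = 30*17 = 510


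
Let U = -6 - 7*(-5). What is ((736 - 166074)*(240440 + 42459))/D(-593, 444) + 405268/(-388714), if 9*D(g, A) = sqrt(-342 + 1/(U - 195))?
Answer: -202634/194357 + 420965593758*I*sqrt(9424318)/56773 ≈ -1.0426 + 2.2763e+10*I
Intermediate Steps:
U = 29 (U = -6 + 35 = 29)
D(g, A) = I*sqrt(9424318)/1494 (D(g, A) = sqrt(-342 + 1/(29 - 195))/9 = sqrt(-342 + 1/(-166))/9 = sqrt(-342 - 1/166)/9 = sqrt(-56773/166)/9 = (I*sqrt(9424318)/166)/9 = I*sqrt(9424318)/1494)
((736 - 166074)*(240440 + 42459))/D(-593, 444) + 405268/(-388714) = ((736 - 166074)*(240440 + 42459))/((I*sqrt(9424318)/1494)) + 405268/(-388714) = (-165338*282899)*(-9*I*sqrt(9424318)/56773) + 405268*(-1/388714) = -(-420965593758)*I*sqrt(9424318)/56773 - 202634/194357 = 420965593758*I*sqrt(9424318)/56773 - 202634/194357 = -202634/194357 + 420965593758*I*sqrt(9424318)/56773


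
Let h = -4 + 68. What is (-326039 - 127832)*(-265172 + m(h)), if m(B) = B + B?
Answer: 120295785324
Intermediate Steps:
h = 64
m(B) = 2*B
(-326039 - 127832)*(-265172 + m(h)) = (-326039 - 127832)*(-265172 + 2*64) = -453871*(-265172 + 128) = -453871*(-265044) = 120295785324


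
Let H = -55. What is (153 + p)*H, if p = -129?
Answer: -1320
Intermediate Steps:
(153 + p)*H = (153 - 129)*(-55) = 24*(-55) = -1320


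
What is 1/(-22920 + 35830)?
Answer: 1/12910 ≈ 7.7459e-5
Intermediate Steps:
1/(-22920 + 35830) = 1/12910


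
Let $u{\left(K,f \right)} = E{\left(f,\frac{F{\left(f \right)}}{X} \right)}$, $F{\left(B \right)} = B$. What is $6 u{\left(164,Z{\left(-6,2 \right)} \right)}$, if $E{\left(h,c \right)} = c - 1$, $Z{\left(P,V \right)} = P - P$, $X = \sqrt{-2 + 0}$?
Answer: $-6$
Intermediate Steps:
$X = i \sqrt{2}$ ($X = \sqrt{-2} = i \sqrt{2} \approx 1.4142 i$)
$Z{\left(P,V \right)} = 0$
$E{\left(h,c \right)} = -1 + c$
$u{\left(K,f \right)} = -1 - \frac{i f \sqrt{2}}{2}$ ($u{\left(K,f \right)} = -1 + \frac{f}{i \sqrt{2}} = -1 + f \left(- \frac{i \sqrt{2}}{2}\right) = -1 - \frac{i f \sqrt{2}}{2}$)
$6 u{\left(164,Z{\left(-6,2 \right)} \right)} = 6 \left(-1 - \frac{1}{2} i 0 \sqrt{2}\right) = 6 \left(-1 + 0\right) = 6 \left(-1\right) = -6$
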